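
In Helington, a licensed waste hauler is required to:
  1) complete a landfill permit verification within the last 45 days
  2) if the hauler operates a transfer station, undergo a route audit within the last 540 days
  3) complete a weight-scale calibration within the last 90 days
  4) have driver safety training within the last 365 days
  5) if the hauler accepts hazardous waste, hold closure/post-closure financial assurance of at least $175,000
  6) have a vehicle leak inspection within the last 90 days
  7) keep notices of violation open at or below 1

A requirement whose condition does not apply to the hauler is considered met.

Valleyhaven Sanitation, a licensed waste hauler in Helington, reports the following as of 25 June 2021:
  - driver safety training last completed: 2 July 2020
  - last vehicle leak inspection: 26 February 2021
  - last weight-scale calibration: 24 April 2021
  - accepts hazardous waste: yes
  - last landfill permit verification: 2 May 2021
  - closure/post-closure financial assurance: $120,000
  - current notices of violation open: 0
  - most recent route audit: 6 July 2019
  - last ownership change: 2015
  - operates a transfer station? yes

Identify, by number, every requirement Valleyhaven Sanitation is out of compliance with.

1. landfill permit verification 54 days ago vs limit 45 → not met
2. condition 'operates a transfer station' holds; route audit 720 days ago vs limit 540 → not met
3. weight-scale calibration 62 days ago vs limit 90 → met
4. driver safety training 358 days ago vs limit 365 → met
5. condition 'accepts hazardous waste' holds; closure/post-closure financial assurance $120,000 < $175,000 → not met
6. vehicle leak inspection 119 days ago vs limit 90 → not met
7. notices of violation open 0 ≤ 1 → met
Not met: 1, 2, 5, 6

1, 2, 5, 6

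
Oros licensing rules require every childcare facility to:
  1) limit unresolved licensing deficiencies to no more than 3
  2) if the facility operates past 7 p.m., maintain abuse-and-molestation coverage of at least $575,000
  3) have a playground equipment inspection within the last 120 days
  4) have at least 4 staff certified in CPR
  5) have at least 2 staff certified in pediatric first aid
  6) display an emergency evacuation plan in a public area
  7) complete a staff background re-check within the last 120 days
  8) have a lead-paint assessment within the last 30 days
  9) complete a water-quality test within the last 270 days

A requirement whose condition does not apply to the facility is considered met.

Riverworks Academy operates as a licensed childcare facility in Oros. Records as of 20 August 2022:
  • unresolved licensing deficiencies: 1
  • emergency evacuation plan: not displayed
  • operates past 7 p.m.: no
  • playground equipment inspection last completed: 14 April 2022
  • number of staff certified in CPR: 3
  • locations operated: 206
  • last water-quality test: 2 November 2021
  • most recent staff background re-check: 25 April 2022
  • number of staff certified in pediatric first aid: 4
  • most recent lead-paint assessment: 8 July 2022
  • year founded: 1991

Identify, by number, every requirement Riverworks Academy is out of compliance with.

1. unresolved licensing deficiencies 1 ≤ 3 → met
2. condition 'operates past 7 p.m.' does not hold → requirement n/a → met
3. playground equipment inspection 128 days ago vs limit 120 → not met
4. staff certified in CPR 3 < 4 → not met
5. staff certified in pediatric first aid 4 ≥ 2 → met
6. emergency evacuation plan absent → not met
7. staff background re-check 117 days ago vs limit 120 → met
8. lead-paint assessment 43 days ago vs limit 30 → not met
9. water-quality test 291 days ago vs limit 270 → not met
Not met: 3, 4, 6, 8, 9

3, 4, 6, 8, 9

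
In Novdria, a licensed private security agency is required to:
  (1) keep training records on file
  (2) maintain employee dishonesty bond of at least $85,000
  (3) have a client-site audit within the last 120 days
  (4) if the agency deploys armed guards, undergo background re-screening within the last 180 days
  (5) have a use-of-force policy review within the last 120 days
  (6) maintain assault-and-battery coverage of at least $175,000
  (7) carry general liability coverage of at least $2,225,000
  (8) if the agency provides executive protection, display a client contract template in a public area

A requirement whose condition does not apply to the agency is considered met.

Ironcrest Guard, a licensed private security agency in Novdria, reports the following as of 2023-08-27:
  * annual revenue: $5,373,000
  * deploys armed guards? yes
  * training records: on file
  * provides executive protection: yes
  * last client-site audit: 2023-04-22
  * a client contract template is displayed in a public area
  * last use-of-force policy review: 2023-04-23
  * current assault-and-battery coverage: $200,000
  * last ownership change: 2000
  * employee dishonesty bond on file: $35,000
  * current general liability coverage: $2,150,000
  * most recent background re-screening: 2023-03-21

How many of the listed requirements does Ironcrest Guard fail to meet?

1. training records present → met
2. employee dishonesty bond $35,000 < $85,000 → not met
3. client-site audit 127 days ago vs limit 120 → not met
4. condition 'deploys armed guards' holds; background re-screening 159 days ago vs limit 180 → met
5. use-of-force policy review 126 days ago vs limit 120 → not met
6. assault-and-battery coverage $200,000 ≥ $175,000 → met
7. general liability coverage $2,150,000 < $2,225,000 → not met
8. condition 'provides executive protection' holds; client contract template present → met
Not met: 4 of 8

4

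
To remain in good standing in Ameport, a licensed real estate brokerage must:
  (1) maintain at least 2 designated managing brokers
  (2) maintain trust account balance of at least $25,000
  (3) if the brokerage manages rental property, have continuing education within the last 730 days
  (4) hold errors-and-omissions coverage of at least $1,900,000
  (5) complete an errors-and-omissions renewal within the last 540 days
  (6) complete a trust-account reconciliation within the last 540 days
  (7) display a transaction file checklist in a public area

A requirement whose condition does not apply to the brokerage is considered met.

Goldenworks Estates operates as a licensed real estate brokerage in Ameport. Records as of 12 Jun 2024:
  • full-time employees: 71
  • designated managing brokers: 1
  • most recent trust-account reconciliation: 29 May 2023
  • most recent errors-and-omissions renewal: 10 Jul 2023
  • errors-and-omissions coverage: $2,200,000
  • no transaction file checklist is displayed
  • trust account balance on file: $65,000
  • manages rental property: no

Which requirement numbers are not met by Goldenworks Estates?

1. designated managing brokers 1 < 2 → not met
2. trust account balance $65,000 ≥ $25,000 → met
3. condition 'manages rental property' does not hold → requirement n/a → met
4. errors-and-omissions coverage $2,200,000 ≥ $1,900,000 → met
5. errors-and-omissions renewal 338 days ago vs limit 540 → met
6. trust-account reconciliation 380 days ago vs limit 540 → met
7. transaction file checklist absent → not met
Not met: 1, 7

1, 7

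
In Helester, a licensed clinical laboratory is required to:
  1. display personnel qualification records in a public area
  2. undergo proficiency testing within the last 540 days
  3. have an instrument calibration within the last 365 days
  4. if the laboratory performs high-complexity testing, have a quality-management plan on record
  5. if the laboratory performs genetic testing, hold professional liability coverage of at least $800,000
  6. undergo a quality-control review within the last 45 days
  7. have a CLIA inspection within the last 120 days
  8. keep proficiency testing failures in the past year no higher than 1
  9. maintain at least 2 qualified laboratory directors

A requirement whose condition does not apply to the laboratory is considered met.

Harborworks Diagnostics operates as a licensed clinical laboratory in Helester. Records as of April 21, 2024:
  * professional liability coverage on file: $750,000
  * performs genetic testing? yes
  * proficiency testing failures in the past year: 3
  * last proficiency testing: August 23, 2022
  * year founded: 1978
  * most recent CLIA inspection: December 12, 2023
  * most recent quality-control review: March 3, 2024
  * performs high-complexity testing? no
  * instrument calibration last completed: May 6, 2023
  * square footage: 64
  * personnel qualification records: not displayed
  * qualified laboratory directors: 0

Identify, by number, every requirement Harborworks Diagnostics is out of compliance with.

1, 2, 5, 6, 7, 8, 9

1. personnel qualification records absent → not met
2. proficiency testing 607 days ago vs limit 540 → not met
3. instrument calibration 351 days ago vs limit 365 → met
4. condition 'performs high-complexity testing' does not hold → requirement n/a → met
5. condition 'performs genetic testing' holds; professional liability coverage $750,000 < $800,000 → not met
6. quality-control review 49 days ago vs limit 45 → not met
7. CLIA inspection 131 days ago vs limit 120 → not met
8. proficiency testing failures in the past year 3 > 1 → not met
9. qualified laboratory directors 0 < 2 → not met
Not met: 1, 2, 5, 6, 7, 8, 9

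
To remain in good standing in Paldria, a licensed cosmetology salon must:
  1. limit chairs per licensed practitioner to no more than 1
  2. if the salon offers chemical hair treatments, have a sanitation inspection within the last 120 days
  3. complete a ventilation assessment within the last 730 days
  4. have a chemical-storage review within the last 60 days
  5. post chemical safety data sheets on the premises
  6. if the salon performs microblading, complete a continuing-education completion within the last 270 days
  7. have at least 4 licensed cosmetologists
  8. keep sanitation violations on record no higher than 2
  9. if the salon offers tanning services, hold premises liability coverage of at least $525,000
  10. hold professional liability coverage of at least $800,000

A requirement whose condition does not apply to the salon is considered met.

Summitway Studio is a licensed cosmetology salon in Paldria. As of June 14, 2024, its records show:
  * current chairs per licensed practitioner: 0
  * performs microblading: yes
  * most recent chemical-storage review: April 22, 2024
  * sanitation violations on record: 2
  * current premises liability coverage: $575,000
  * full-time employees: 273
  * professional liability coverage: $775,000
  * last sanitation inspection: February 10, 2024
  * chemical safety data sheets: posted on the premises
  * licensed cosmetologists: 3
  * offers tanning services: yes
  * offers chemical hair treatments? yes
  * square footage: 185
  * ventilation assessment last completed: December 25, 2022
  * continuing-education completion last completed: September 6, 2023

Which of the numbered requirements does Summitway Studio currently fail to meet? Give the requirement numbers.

2, 6, 7, 10

1. chairs per licensed practitioner 0 ≤ 1 → met
2. condition 'offers chemical hair treatments' holds; sanitation inspection 125 days ago vs limit 120 → not met
3. ventilation assessment 537 days ago vs limit 730 → met
4. chemical-storage review 53 days ago vs limit 60 → met
5. chemical safety data sheets present → met
6. condition 'performs microblading' holds; continuing-education completion 282 days ago vs limit 270 → not met
7. licensed cosmetologists 3 < 4 → not met
8. sanitation violations on record 2 ≤ 2 → met
9. condition 'offers tanning services' holds; premises liability coverage $575,000 ≥ $525,000 → met
10. professional liability coverage $775,000 < $800,000 → not met
Not met: 2, 6, 7, 10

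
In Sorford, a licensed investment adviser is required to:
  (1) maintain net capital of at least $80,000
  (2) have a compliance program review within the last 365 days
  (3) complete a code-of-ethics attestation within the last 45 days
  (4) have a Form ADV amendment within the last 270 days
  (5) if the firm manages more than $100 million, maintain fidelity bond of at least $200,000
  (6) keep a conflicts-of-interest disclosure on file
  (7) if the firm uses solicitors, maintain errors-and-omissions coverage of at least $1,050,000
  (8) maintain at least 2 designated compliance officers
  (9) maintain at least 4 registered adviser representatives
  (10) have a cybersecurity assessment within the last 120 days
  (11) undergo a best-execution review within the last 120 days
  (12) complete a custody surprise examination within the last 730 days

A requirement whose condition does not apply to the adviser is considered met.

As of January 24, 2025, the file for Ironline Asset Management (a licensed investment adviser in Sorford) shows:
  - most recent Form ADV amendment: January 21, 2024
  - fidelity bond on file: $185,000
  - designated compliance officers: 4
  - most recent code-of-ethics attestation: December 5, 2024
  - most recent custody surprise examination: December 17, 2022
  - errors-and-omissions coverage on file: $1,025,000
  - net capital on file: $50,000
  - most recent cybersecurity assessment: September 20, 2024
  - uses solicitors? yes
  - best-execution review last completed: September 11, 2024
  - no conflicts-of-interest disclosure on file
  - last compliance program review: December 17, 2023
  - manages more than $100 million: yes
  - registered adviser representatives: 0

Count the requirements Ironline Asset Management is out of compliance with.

11

1. net capital $50,000 < $80,000 → not met
2. compliance program review 404 days ago vs limit 365 → not met
3. code-of-ethics attestation 50 days ago vs limit 45 → not met
4. Form ADV amendment 369 days ago vs limit 270 → not met
5. condition 'manages more than $100 million' holds; fidelity bond $185,000 < $200,000 → not met
6. conflicts-of-interest disclosure absent → not met
7. condition 'uses solicitors' holds; errors-and-omissions coverage $1,025,000 < $1,050,000 → not met
8. designated compliance officers 4 ≥ 2 → met
9. registered adviser representatives 0 < 4 → not met
10. cybersecurity assessment 126 days ago vs limit 120 → not met
11. best-execution review 135 days ago vs limit 120 → not met
12. custody surprise examination 769 days ago vs limit 730 → not met
Not met: 11 of 12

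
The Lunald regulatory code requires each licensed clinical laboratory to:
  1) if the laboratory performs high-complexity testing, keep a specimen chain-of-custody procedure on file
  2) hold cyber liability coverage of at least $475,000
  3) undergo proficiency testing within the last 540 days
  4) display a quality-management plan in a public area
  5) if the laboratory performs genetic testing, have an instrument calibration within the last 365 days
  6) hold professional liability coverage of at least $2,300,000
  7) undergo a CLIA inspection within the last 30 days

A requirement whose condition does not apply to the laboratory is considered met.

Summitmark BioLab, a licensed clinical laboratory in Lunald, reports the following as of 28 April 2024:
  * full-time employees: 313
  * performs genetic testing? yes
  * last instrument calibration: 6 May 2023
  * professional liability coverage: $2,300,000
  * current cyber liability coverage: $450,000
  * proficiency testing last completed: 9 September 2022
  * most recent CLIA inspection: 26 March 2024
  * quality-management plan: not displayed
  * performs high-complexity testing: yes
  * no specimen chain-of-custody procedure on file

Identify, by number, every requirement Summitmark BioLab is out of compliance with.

1, 2, 3, 4, 7

1. condition 'performs high-complexity testing' holds; specimen chain-of-custody procedure absent → not met
2. cyber liability coverage $450,000 < $475,000 → not met
3. proficiency testing 597 days ago vs limit 540 → not met
4. quality-management plan absent → not met
5. condition 'performs genetic testing' holds; instrument calibration 358 days ago vs limit 365 → met
6. professional liability coverage $2,300,000 ≥ $2,300,000 → met
7. CLIA inspection 33 days ago vs limit 30 → not met
Not met: 1, 2, 3, 4, 7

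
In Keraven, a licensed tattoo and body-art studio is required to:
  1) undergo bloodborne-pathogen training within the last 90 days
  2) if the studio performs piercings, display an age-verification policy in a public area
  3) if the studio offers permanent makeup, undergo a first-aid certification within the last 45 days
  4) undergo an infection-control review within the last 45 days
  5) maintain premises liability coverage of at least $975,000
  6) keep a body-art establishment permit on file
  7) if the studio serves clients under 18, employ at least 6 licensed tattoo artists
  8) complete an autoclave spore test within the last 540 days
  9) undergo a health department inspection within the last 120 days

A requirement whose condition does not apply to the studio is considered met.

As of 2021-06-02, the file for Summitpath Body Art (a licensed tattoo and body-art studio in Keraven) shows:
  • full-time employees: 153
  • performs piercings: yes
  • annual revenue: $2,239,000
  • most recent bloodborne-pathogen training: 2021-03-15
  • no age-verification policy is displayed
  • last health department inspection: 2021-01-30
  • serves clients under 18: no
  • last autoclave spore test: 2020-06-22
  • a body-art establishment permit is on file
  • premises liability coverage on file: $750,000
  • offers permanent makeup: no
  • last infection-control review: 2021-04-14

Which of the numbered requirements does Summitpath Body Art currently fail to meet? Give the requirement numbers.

1. bloodborne-pathogen training 79 days ago vs limit 90 → met
2. condition 'performs piercings' holds; age-verification policy absent → not met
3. condition 'offers permanent makeup' does not hold → requirement n/a → met
4. infection-control review 49 days ago vs limit 45 → not met
5. premises liability coverage $750,000 < $975,000 → not met
6. body-art establishment permit present → met
7. condition 'serves clients under 18' does not hold → requirement n/a → met
8. autoclave spore test 345 days ago vs limit 540 → met
9. health department inspection 123 days ago vs limit 120 → not met
Not met: 2, 4, 5, 9

2, 4, 5, 9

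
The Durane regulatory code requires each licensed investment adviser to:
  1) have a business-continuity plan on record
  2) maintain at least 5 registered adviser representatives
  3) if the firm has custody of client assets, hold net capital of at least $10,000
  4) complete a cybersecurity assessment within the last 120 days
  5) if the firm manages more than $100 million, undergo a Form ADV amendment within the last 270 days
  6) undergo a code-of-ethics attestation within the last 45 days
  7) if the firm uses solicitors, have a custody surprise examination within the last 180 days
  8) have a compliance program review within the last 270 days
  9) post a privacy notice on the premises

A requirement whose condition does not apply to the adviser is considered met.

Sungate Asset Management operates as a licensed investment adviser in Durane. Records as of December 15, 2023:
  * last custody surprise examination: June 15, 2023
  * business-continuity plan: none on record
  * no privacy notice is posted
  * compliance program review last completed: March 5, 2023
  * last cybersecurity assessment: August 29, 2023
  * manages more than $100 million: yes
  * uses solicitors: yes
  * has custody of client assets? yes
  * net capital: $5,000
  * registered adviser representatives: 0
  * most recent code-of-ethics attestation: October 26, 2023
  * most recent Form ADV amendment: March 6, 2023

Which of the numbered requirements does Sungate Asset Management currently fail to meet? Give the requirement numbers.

1, 2, 3, 5, 6, 7, 8, 9

1. business-continuity plan absent → not met
2. registered adviser representatives 0 < 5 → not met
3. condition 'has custody of client assets' holds; net capital $5,000 < $10,000 → not met
4. cybersecurity assessment 108 days ago vs limit 120 → met
5. condition 'manages more than $100 million' holds; Form ADV amendment 284 days ago vs limit 270 → not met
6. code-of-ethics attestation 50 days ago vs limit 45 → not met
7. condition 'uses solicitors' holds; custody surprise examination 183 days ago vs limit 180 → not met
8. compliance program review 285 days ago vs limit 270 → not met
9. privacy notice absent → not met
Not met: 1, 2, 3, 5, 6, 7, 8, 9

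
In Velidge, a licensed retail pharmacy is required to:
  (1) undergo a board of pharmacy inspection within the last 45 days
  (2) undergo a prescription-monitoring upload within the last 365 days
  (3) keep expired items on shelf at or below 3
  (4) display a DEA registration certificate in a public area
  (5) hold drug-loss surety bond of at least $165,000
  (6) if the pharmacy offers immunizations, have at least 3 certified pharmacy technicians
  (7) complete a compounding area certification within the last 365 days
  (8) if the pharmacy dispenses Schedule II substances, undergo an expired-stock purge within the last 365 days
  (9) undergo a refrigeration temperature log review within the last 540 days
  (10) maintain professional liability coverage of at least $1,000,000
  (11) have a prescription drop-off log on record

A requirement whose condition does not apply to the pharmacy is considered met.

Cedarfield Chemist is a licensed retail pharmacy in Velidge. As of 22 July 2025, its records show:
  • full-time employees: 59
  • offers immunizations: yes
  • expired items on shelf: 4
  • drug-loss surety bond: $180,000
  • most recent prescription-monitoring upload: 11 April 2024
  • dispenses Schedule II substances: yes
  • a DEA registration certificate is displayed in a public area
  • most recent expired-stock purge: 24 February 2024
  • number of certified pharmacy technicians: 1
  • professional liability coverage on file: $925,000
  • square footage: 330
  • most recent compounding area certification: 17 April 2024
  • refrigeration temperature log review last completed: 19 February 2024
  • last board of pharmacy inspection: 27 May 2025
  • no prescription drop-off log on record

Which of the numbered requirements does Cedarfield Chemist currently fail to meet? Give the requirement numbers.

1, 2, 3, 6, 7, 8, 10, 11

1. board of pharmacy inspection 56 days ago vs limit 45 → not met
2. prescription-monitoring upload 467 days ago vs limit 365 → not met
3. expired items on shelf 4 > 3 → not met
4. DEA registration certificate present → met
5. drug-loss surety bond $180,000 ≥ $165,000 → met
6. condition 'offers immunizations' holds; certified pharmacy technicians 1 < 3 → not met
7. compounding area certification 461 days ago vs limit 365 → not met
8. condition 'dispenses Schedule II substances' holds; expired-stock purge 514 days ago vs limit 365 → not met
9. refrigeration temperature log review 519 days ago vs limit 540 → met
10. professional liability coverage $925,000 < $1,000,000 → not met
11. prescription drop-off log absent → not met
Not met: 1, 2, 3, 6, 7, 8, 10, 11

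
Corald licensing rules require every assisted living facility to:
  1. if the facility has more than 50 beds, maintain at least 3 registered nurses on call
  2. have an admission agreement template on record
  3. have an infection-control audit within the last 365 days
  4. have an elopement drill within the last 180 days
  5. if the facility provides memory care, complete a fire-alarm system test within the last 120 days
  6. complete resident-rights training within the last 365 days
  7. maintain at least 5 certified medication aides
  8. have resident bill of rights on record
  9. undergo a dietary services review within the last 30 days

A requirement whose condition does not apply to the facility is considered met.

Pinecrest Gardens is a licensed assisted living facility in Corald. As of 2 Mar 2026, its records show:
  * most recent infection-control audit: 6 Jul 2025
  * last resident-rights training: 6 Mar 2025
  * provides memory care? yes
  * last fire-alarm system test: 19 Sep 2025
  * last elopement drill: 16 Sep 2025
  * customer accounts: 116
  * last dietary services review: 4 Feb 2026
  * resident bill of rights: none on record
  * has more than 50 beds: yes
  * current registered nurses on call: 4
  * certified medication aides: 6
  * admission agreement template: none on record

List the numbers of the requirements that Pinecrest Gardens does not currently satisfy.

2, 5, 8

1. condition 'has more than 50 beds' holds; registered nurses on call 4 ≥ 3 → met
2. admission agreement template absent → not met
3. infection-control audit 239 days ago vs limit 365 → met
4. elopement drill 167 days ago vs limit 180 → met
5. condition 'provides memory care' holds; fire-alarm system test 164 days ago vs limit 120 → not met
6. resident-rights training 361 days ago vs limit 365 → met
7. certified medication aides 6 ≥ 5 → met
8. resident bill of rights absent → not met
9. dietary services review 26 days ago vs limit 30 → met
Not met: 2, 5, 8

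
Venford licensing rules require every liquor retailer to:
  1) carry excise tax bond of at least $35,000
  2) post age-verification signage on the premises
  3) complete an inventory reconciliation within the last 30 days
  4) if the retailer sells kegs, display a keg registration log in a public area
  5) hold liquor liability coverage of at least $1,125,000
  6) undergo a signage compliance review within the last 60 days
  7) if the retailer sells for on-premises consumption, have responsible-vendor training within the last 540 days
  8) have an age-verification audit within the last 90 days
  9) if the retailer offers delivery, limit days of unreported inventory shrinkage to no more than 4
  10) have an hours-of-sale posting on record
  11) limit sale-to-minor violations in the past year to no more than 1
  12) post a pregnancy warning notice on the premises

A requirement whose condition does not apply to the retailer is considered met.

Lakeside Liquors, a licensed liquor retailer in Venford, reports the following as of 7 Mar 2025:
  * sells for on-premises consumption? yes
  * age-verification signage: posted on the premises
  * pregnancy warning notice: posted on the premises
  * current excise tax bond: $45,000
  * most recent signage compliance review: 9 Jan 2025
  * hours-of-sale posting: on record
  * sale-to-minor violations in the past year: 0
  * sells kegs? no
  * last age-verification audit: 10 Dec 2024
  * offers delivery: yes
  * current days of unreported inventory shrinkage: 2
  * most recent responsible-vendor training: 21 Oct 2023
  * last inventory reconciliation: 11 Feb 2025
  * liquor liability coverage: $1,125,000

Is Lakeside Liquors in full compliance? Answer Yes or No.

Yes

1. excise tax bond $45,000 ≥ $35,000 → met
2. age-verification signage present → met
3. inventory reconciliation 24 days ago vs limit 30 → met
4. condition 'sells kegs' does not hold → requirement n/a → met
5. liquor liability coverage $1,125,000 ≥ $1,125,000 → met
6. signage compliance review 57 days ago vs limit 60 → met
7. condition 'sells for on-premises consumption' holds; responsible-vendor training 503 days ago vs limit 540 → met
8. age-verification audit 87 days ago vs limit 90 → met
9. condition 'offers delivery' holds; days of unreported inventory shrinkage 2 ≤ 4 → met
10. hours-of-sale posting present → met
11. sale-to-minor violations in the past year 0 ≤ 1 → met
12. pregnancy warning notice present → met
All met.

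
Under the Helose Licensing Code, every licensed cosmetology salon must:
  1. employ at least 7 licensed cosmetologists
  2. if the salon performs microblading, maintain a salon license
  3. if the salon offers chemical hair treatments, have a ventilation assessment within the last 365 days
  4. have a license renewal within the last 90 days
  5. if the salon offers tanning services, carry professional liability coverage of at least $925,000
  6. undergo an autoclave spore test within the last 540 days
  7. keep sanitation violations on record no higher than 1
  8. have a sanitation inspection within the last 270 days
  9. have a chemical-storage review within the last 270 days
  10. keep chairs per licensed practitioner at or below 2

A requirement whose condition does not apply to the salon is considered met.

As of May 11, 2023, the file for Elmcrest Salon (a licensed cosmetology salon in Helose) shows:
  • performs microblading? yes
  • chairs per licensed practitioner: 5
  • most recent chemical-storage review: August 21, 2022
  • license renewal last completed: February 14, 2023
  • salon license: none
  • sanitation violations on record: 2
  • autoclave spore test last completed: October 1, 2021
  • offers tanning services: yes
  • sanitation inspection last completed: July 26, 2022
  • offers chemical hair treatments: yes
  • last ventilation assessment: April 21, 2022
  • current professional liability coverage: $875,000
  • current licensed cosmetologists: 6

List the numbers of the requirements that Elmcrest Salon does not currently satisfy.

1, 2, 3, 5, 6, 7, 8, 10

1. licensed cosmetologists 6 < 7 → not met
2. condition 'performs microblading' holds; salon license absent → not met
3. condition 'offers chemical hair treatments' holds; ventilation assessment 385 days ago vs limit 365 → not met
4. license renewal 86 days ago vs limit 90 → met
5. condition 'offers tanning services' holds; professional liability coverage $875,000 < $925,000 → not met
6. autoclave spore test 587 days ago vs limit 540 → not met
7. sanitation violations on record 2 > 1 → not met
8. sanitation inspection 289 days ago vs limit 270 → not met
9. chemical-storage review 263 days ago vs limit 270 → met
10. chairs per licensed practitioner 5 > 2 → not met
Not met: 1, 2, 3, 5, 6, 7, 8, 10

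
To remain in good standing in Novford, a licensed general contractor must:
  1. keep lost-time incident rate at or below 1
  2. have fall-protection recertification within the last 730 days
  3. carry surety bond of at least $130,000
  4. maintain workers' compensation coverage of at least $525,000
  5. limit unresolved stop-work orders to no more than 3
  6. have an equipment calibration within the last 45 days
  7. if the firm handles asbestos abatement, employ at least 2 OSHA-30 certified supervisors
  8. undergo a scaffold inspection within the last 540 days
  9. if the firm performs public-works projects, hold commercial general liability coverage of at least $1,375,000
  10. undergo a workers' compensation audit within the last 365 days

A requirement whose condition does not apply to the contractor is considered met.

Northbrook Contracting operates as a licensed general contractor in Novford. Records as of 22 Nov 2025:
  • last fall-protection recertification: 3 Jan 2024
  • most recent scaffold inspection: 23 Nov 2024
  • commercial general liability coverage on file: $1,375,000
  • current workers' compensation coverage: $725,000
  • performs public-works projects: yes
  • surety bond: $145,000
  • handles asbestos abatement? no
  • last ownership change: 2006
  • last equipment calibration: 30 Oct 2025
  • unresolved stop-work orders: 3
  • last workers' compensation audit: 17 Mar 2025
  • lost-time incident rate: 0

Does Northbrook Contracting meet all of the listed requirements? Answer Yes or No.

1. lost-time incident rate 0 ≤ 1 → met
2. fall-protection recertification 689 days ago vs limit 730 → met
3. surety bond $145,000 ≥ $130,000 → met
4. workers' compensation coverage $725,000 ≥ $525,000 → met
5. unresolved stop-work orders 3 ≤ 3 → met
6. equipment calibration 23 days ago vs limit 45 → met
7. condition 'handles asbestos abatement' does not hold → requirement n/a → met
8. scaffold inspection 364 days ago vs limit 540 → met
9. condition 'performs public-works projects' holds; commercial general liability coverage $1,375,000 ≥ $1,375,000 → met
10. workers' compensation audit 250 days ago vs limit 365 → met
All met.

Yes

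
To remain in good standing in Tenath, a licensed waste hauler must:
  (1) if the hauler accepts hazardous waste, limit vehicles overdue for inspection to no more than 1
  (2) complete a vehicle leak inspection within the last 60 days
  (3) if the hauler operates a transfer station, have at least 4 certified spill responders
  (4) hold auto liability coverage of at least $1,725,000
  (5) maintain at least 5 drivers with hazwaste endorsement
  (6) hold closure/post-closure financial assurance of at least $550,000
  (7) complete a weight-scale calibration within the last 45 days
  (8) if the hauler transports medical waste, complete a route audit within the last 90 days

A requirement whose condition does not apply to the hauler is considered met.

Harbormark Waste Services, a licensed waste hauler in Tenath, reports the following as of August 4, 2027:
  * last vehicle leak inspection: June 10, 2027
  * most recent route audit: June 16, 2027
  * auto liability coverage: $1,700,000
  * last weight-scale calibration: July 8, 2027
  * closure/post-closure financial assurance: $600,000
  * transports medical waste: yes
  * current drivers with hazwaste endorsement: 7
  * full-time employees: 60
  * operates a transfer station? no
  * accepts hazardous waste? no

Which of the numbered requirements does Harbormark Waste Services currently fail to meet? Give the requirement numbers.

4

1. condition 'accepts hazardous waste' does not hold → requirement n/a → met
2. vehicle leak inspection 55 days ago vs limit 60 → met
3. condition 'operates a transfer station' does not hold → requirement n/a → met
4. auto liability coverage $1,700,000 < $1,725,000 → not met
5. drivers with hazwaste endorsement 7 ≥ 5 → met
6. closure/post-closure financial assurance $600,000 ≥ $550,000 → met
7. weight-scale calibration 27 days ago vs limit 45 → met
8. condition 'transports medical waste' holds; route audit 49 days ago vs limit 90 → met
Not met: 4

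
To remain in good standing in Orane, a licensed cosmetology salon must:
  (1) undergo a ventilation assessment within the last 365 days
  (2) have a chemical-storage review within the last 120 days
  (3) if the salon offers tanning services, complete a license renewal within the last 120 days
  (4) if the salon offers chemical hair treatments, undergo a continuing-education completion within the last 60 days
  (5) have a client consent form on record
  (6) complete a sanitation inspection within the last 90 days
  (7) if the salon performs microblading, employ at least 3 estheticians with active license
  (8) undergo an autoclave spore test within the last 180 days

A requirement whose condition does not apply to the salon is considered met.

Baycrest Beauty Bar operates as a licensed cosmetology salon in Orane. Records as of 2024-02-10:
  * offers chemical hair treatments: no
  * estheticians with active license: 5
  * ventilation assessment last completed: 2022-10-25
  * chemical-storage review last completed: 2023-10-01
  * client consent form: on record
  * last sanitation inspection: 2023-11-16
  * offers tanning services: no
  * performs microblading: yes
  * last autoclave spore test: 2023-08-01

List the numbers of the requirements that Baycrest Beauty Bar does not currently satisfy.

1. ventilation assessment 473 days ago vs limit 365 → not met
2. chemical-storage review 132 days ago vs limit 120 → not met
3. condition 'offers tanning services' does not hold → requirement n/a → met
4. condition 'offers chemical hair treatments' does not hold → requirement n/a → met
5. client consent form present → met
6. sanitation inspection 86 days ago vs limit 90 → met
7. condition 'performs microblading' holds; estheticians with active license 5 ≥ 3 → met
8. autoclave spore test 193 days ago vs limit 180 → not met
Not met: 1, 2, 8

1, 2, 8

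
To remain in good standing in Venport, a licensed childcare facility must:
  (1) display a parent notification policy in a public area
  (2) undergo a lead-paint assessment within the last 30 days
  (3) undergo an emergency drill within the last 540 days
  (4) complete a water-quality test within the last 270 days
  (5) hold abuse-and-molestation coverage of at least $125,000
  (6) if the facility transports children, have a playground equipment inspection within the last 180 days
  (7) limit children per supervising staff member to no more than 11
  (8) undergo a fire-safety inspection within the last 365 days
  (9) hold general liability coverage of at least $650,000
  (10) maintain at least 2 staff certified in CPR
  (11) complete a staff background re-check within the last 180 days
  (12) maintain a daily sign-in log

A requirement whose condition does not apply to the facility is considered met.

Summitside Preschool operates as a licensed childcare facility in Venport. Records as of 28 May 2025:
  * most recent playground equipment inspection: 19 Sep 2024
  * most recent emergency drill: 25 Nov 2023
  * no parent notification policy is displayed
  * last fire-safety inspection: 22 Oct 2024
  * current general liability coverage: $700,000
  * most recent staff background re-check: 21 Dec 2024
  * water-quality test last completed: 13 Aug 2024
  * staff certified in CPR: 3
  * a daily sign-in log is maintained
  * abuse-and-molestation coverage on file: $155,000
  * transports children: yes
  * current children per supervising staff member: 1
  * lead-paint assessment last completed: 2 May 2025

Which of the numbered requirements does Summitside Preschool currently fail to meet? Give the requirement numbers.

1, 3, 4, 6

1. parent notification policy absent → not met
2. lead-paint assessment 26 days ago vs limit 30 → met
3. emergency drill 550 days ago vs limit 540 → not met
4. water-quality test 288 days ago vs limit 270 → not met
5. abuse-and-molestation coverage $155,000 ≥ $125,000 → met
6. condition 'transports children' holds; playground equipment inspection 251 days ago vs limit 180 → not met
7. children per supervising staff member 1 ≤ 11 → met
8. fire-safety inspection 218 days ago vs limit 365 → met
9. general liability coverage $700,000 ≥ $650,000 → met
10. staff certified in CPR 3 ≥ 2 → met
11. staff background re-check 158 days ago vs limit 180 → met
12. daily sign-in log present → met
Not met: 1, 3, 4, 6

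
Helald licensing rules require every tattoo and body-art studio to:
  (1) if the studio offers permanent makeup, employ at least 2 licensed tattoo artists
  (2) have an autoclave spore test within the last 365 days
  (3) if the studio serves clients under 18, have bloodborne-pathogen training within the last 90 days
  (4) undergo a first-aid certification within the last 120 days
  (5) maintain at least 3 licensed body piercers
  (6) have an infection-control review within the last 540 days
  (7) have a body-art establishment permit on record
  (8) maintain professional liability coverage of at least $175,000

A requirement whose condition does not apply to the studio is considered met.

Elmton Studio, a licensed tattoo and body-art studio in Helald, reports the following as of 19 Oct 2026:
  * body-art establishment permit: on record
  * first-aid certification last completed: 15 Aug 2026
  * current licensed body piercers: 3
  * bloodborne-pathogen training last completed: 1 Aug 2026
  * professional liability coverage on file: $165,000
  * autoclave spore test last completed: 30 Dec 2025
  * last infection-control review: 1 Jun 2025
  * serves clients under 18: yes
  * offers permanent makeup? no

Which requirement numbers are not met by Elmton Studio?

1. condition 'offers permanent makeup' does not hold → requirement n/a → met
2. autoclave spore test 293 days ago vs limit 365 → met
3. condition 'serves clients under 18' holds; bloodborne-pathogen training 79 days ago vs limit 90 → met
4. first-aid certification 65 days ago vs limit 120 → met
5. licensed body piercers 3 ≥ 3 → met
6. infection-control review 505 days ago vs limit 540 → met
7. body-art establishment permit present → met
8. professional liability coverage $165,000 < $175,000 → not met
Not met: 8

8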